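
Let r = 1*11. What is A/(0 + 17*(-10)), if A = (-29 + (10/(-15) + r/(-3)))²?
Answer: -1000/153 ≈ -6.5359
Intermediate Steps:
r = 11
A = 10000/9 (A = (-29 + (10/(-15) + 11/(-3)))² = (-29 + (10*(-1/15) + 11*(-⅓)))² = (-29 + (-⅔ - 11/3))² = (-29 - 13/3)² = (-100/3)² = 10000/9 ≈ 1111.1)
A/(0 + 17*(-10)) = 10000/(9*(0 + 17*(-10))) = 10000/(9*(0 - 170)) = (10000/9)/(-170) = (10000/9)*(-1/170) = -1000/153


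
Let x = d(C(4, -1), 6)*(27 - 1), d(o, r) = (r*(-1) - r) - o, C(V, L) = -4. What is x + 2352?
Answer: 2144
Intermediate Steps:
d(o, r) = -o - 2*r (d(o, r) = (-r - r) - o = -2*r - o = -o - 2*r)
x = -208 (x = (-1*(-4) - 2*6)*(27 - 1) = (4 - 12)*26 = -8*26 = -208)
x + 2352 = -208 + 2352 = 2144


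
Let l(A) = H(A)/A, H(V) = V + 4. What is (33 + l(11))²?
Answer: 142884/121 ≈ 1180.9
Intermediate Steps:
H(V) = 4 + V
l(A) = (4 + A)/A
(33 + l(11))² = (33 + (4 + 11)/11)² = (33 + (1/11)*15)² = (33 + 15/11)² = (378/11)² = 142884/121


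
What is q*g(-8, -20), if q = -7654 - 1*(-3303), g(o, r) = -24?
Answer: 104424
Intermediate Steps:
q = -4351 (q = -7654 + 3303 = -4351)
q*g(-8, -20) = -4351*(-24) = 104424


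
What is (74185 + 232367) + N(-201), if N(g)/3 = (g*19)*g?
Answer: 2609409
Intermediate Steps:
N(g) = 57*g**2 (N(g) = 3*((g*19)*g) = 3*((19*g)*g) = 3*(19*g**2) = 57*g**2)
(74185 + 232367) + N(-201) = (74185 + 232367) + 57*(-201)**2 = 306552 + 57*40401 = 306552 + 2302857 = 2609409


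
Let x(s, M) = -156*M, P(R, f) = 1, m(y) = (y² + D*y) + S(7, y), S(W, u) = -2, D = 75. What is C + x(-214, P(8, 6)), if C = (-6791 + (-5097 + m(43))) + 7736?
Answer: 764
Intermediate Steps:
m(y) = -2 + y² + 75*y (m(y) = (y² + 75*y) - 2 = -2 + y² + 75*y)
C = 920 (C = (-6791 + (-5097 + (-2 + 43² + 75*43))) + 7736 = (-6791 + (-5097 + (-2 + 1849 + 3225))) + 7736 = (-6791 + (-5097 + 5072)) + 7736 = (-6791 - 25) + 7736 = -6816 + 7736 = 920)
C + x(-214, P(8, 6)) = 920 - 156*1 = 920 - 156 = 764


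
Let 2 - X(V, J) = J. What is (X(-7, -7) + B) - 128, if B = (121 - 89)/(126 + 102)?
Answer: -6775/57 ≈ -118.86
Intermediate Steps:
X(V, J) = 2 - J
B = 8/57 (B = 32/228 = 32*(1/228) = 8/57 ≈ 0.14035)
(X(-7, -7) + B) - 128 = ((2 - 1*(-7)) + 8/57) - 128 = ((2 + 7) + 8/57) - 128 = (9 + 8/57) - 128 = 521/57 - 128 = -6775/57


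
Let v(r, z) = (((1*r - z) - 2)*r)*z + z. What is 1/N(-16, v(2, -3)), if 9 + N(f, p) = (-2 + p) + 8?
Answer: -1/24 ≈ -0.041667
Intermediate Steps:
v(r, z) = z + r*z*(-2 + r - z) (v(r, z) = (((r - z) - 2)*r)*z + z = ((-2 + r - z)*r)*z + z = (r*(-2 + r - z))*z + z = r*z*(-2 + r - z) + z = z + r*z*(-2 + r - z))
N(f, p) = -3 + p (N(f, p) = -9 + ((-2 + p) + 8) = -9 + (6 + p) = -3 + p)
1/N(-16, v(2, -3)) = 1/(-3 - 3*(1 + 2² - 2*2 - 1*2*(-3))) = 1/(-3 - 3*(1 + 4 - 4 + 6)) = 1/(-3 - 3*7) = 1/(-3 - 21) = 1/(-24) = -1/24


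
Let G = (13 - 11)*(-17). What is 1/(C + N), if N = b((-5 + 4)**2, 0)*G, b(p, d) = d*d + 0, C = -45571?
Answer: -1/45571 ≈ -2.1944e-5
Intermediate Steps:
b(p, d) = d**2 (b(p, d) = d**2 + 0 = d**2)
G = -34 (G = 2*(-17) = -34)
N = 0 (N = 0**2*(-34) = 0*(-34) = 0)
1/(C + N) = 1/(-45571 + 0) = 1/(-45571) = -1/45571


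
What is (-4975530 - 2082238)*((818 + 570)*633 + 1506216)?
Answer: -16831506281760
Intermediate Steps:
(-4975530 - 2082238)*((818 + 570)*633 + 1506216) = -7057768*(1388*633 + 1506216) = -7057768*(878604 + 1506216) = -7057768*2384820 = -16831506281760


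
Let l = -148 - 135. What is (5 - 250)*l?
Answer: 69335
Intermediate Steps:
l = -283
(5 - 250)*l = (5 - 250)*(-283) = -245*(-283) = 69335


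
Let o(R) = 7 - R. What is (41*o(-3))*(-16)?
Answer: -6560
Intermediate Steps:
(41*o(-3))*(-16) = (41*(7 - 1*(-3)))*(-16) = (41*(7 + 3))*(-16) = (41*10)*(-16) = 410*(-16) = -6560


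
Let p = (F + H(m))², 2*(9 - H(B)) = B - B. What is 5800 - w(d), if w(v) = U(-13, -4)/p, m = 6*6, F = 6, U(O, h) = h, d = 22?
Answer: 1305004/225 ≈ 5800.0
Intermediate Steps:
m = 36
H(B) = 9 (H(B) = 9 - (B - B)/2 = 9 - ½*0 = 9 + 0 = 9)
p = 225 (p = (6 + 9)² = 15² = 225)
w(v) = -4/225
5800 - w(d) = 5800 - 1*(-4/225) = 5800 + 4/225 = 1305004/225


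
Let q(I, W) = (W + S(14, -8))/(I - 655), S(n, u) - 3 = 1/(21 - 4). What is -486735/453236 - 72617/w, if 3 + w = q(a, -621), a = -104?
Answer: 4825659637917/145262138 ≈ 33220.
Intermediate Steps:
S(n, u) = 52/17 (S(n, u) = 3 + 1/(21 - 4) = 3 + 1/17 = 52/17)
q(I, W) = (52/17 + W)/(-655 + I) (q(I, W) = (W + 52/17)/(I - 655) = (52/17 + W)/(-655 + I))
w = -2564/1173 (w = -3 + (52/17 - 621)/(-655 - 104) = -3 - 10505/17/(-759) = -3 - 1/759*(-10505/17) = -3 + 955/1173 = -2564/1173 ≈ -2.1858)
-486735/453236 - 72617/w = -486735/453236 - 72617/(-2564/1173) = -486735*1/453236 - 72617*(-1173/2564) = -486735/453236 + 85179741/2564 = 4825659637917/145262138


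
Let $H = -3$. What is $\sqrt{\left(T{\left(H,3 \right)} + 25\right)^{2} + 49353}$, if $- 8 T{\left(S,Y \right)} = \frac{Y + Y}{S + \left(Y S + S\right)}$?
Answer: $\frac{\sqrt{19992201}}{20} \approx 223.56$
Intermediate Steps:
$T{\left(S,Y \right)} = - \frac{Y}{4 \left(2 S + S Y\right)}$ ($T{\left(S,Y \right)} = - \frac{\left(Y + Y\right) \frac{1}{S + \left(Y S + S\right)}}{8} = - \frac{2 Y \frac{1}{S + \left(S Y + S\right)}}{8} = - \frac{2 Y \frac{1}{S + \left(S + S Y\right)}}{8} = - \frac{2 Y \frac{1}{2 S + S Y}}{8} = - \frac{Y}{4 \left(2 S + S Y\right)}$)
$\sqrt{\left(T{\left(H,3 \right)} + 25\right)^{2} + 49353} = \sqrt{\left(\left(- \frac{1}{4}\right) 3 \frac{1}{-3} \frac{1}{2 + 3} + 25\right)^{2} + 49353} = \sqrt{\left(\left(- \frac{1}{4}\right) 3 \left(- \frac{1}{3}\right) \frac{1}{5} + 25\right)^{2} + 49353} = \sqrt{\left(\frac{1}{20} + 25\right)^{2} + 49353} = \sqrt{\left(\frac{501}{20}\right)^{2} + 49353} = \sqrt{\frac{251001}{400} + 49353} = \sqrt{\frac{19992201}{400}} = \frac{\sqrt{19992201}}{20}$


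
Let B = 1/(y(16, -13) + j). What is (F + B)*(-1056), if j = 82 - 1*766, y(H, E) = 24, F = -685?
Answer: 3616808/5 ≈ 7.2336e+5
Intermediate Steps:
j = -684 (j = 82 - 766 = -684)
B = -1/660 (B = 1/(24 - 684) = 1/(-660) = -1/660 ≈ -0.0015152)
(F + B)*(-1056) = (-685 - 1/660)*(-1056) = -452101/660*(-1056) = 3616808/5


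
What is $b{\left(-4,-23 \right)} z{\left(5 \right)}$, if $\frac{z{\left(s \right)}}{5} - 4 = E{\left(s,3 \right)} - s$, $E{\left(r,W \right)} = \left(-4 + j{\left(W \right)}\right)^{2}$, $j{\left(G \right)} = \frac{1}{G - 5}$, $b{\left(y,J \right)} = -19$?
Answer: $- \frac{7315}{4} \approx -1828.8$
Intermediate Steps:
$j{\left(G \right)} = \frac{1}{-5 + G}$
$E{\left(r,W \right)} = \left(-4 + \frac{1}{-5 + W}\right)^{2}$
$z{\left(s \right)} = \frac{485}{4} - 5 s$ ($z{\left(s \right)} = 20 + 5 \left(\frac{\left(-21 + 4 \cdot 3\right)^{2}}{\left(-5 + 3\right)^{2}} - s\right) = 20 + 5 \left(\frac{\left(-21 + 12\right)^{2}}{4} - s\right) = 20 + 5 \left(\left(-9\right)^{2} \cdot \frac{1}{4} - s\right) = 20 + 5 \left(81 \cdot \frac{1}{4} - s\right) = 20 + 5 \left(\frac{81}{4} - s\right) = 20 - \left(- \frac{405}{4} + 5 s\right) = \frac{485}{4} - 5 s$)
$b{\left(-4,-23 \right)} z{\left(5 \right)} = - 19 \left(\frac{485}{4} - 25\right) = \left(-19\right) \frac{385}{4} = - \frac{7315}{4}$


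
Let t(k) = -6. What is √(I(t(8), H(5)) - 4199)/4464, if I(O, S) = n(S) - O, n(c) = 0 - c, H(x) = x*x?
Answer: I*√4218/4464 ≈ 0.014549*I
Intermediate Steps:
H(x) = x²
n(c) = -c
I(O, S) = -O - S (I(O, S) = -S - O = -O - S)
√(I(t(8), H(5)) - 4199)/4464 = √((-1*(-6) - 1*5²) - 4199)/4464 = √((6 - 1*25) - 4199)*(1/4464) = √((6 - 25) - 4199)*(1/4464) = √(-19 - 4199)*(1/4464) = √(-4218)*(1/4464) = (I*√4218)*(1/4464) = I*√4218/4464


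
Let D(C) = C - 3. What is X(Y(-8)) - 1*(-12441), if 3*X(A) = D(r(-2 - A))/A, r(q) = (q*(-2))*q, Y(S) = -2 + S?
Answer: 373361/30 ≈ 12445.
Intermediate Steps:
r(q) = -2*q² (r(q) = (-2*q)*q = -2*q²)
D(C) = -3 + C
X(A) = (-3 - 2*(-2 - A)²)/(3*A) (X(A) = ((-3 - 2*(-2 - A)²)/A)/3 = (-3 - 2*(-2 - A)²)/(3*A))
X(Y(-8)) - 1*(-12441) = (-3 - 2*(2 + (-2 - 8))²)/(3*(-2 - 8)) - 1*(-12441) = (⅓)*(-3 - 2*(2 - 10)²)/(-10) + 12441 = (⅓)*(-⅒)*(-3 - 2*(-8)²) + 12441 = (⅓)*(-⅒)*(-3 - 2*64) + 12441 = (⅓)*(-⅒)*(-3 - 128) + 12441 = (⅓)*(-⅒)*(-131) + 12441 = 131/30 + 12441 = 373361/30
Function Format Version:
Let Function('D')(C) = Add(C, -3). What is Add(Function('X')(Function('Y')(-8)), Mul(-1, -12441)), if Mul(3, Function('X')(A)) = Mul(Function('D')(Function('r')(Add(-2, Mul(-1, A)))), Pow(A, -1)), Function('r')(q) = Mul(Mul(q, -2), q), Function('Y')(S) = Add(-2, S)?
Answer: Rational(373361, 30) ≈ 12445.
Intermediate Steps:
Function('r')(q) = Mul(-2, Pow(q, 2)) (Function('r')(q) = Mul(Mul(-2, q), q) = Mul(-2, Pow(q, 2)))
Function('D')(C) = Add(-3, C)
Function('X')(A) = Mul(Rational(1, 3), Pow(A, -1), Add(-3, Mul(-2, Pow(Add(-2, Mul(-1, A)), 2)))) (Function('X')(A) = Mul(Rational(1, 3), Mul(Add(-3, Mul(-2, Pow(Add(-2, Mul(-1, A)), 2))), Pow(A, -1))) = Mul(Rational(1, 3), Mul(Pow(A, -1), Add(-3, Mul(-2, Pow(Add(-2, Mul(-1, A)), 2))))) = Mul(Rational(1, 3), Pow(A, -1), Add(-3, Mul(-2, Pow(Add(-2, Mul(-1, A)), 2)))))
Add(Function('X')(Function('Y')(-8)), Mul(-1, -12441)) = Add(Mul(Rational(1, 3), Pow(Add(-2, -8), -1), Add(-3, Mul(-2, Pow(Add(2, Add(-2, -8)), 2)))), Mul(-1, -12441)) = Add(Mul(Rational(1, 3), Pow(-10, -1), Add(-3, Mul(-2, Pow(Add(2, -10), 2)))), 12441) = Add(Mul(Rational(1, 3), Rational(-1, 10), Add(-3, Mul(-2, Pow(-8, 2)))), 12441) = Add(Mul(Rational(1, 3), Rational(-1, 10), Add(-3, Mul(-2, 64))), 12441) = Add(Mul(Rational(1, 3), Rational(-1, 10), Add(-3, -128)), 12441) = Add(Mul(Rational(1, 3), Rational(-1, 10), -131), 12441) = Add(Rational(131, 30), 12441) = Rational(373361, 30)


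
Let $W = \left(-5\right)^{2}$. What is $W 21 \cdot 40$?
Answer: $21000$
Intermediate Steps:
$W = 25$
$W 21 \cdot 40 = 25 \cdot 21 \cdot 40 = 525 \cdot 40 = 21000$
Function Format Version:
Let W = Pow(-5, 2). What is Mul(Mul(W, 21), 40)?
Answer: 21000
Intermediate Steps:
W = 25
Mul(Mul(W, 21), 40) = Mul(Mul(25, 21), 40) = Mul(525, 40) = 21000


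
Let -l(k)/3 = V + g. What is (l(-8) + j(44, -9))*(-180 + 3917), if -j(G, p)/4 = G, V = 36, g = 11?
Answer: -1184629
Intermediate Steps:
j(G, p) = -4*G
l(k) = -141 (l(k) = -3*(36 + 11) = -3*47 = -141)
(l(-8) + j(44, -9))*(-180 + 3917) = (-141 - 4*44)*(-180 + 3917) = (-141 - 176)*3737 = -317*3737 = -1184629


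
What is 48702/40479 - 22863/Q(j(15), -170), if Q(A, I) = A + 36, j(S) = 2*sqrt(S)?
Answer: -8968925/13493 + 7621*sqrt(15)/206 ≈ -521.43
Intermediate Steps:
Q(A, I) = 36 + A
48702/40479 - 22863/Q(j(15), -170) = 48702/40479 - 22863/(36 + 2*sqrt(15)) = 48702*(1/40479) - 22863/(36 + 2*sqrt(15)) = 16234/13493 - 22863/(36 + 2*sqrt(15))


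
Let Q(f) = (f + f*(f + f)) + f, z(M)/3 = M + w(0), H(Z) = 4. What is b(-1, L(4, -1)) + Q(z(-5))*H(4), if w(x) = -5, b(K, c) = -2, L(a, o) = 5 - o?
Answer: 6958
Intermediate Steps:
z(M) = -15 + 3*M (z(M) = 3*(M - 5) = 3*(-5 + M) = -15 + 3*M)
Q(f) = 2*f + 2*f**2 (Q(f) = (f + f*(2*f)) + f = (f + 2*f**2) + f = 2*f + 2*f**2)
b(-1, L(4, -1)) + Q(z(-5))*H(4) = -2 + (2*(-15 + 3*(-5))*(1 + (-15 + 3*(-5))))*4 = -2 + (2*(-15 - 15)*(1 + (-15 - 15)))*4 = -2 + (2*(-30)*(1 - 30))*4 = -2 + (2*(-30)*(-29))*4 = -2 + 1740*4 = -2 + 6960 = 6958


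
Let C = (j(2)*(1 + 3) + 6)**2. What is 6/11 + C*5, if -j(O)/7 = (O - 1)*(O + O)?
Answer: 617986/11 ≈ 56181.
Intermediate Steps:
j(O) = -14*O*(-1 + O) (j(O) = -7*(O - 1)*(O + O) = -7*(-1 + O)*2*O = -14*O*(-1 + O))
C = 11236 (C = ((14*2*(1 - 1*2))*(1 + 3) + 6)**2 = ((14*2*(1 - 2))*4 + 6)**2 = ((14*2*(-1))*4 + 6)**2 = (-28*4 + 6)**2 = (-112 + 6)**2 = (-106)**2 = 11236)
6/11 + C*5 = 6/11 + 11236*5 = 6*(1/11) + 56180 = 6/11 + 56180 = 617986/11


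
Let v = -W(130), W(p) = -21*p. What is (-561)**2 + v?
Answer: 317451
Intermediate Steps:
v = 2730 (v = -(-21)*130 = -1*(-2730) = 2730)
(-561)**2 + v = (-561)**2 + 2730 = 314721 + 2730 = 317451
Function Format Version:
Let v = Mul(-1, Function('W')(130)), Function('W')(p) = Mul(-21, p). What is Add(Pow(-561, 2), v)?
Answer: 317451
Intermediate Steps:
v = 2730 (v = Mul(-1, Mul(-21, 130)) = Mul(-1, -2730) = 2730)
Add(Pow(-561, 2), v) = Add(Pow(-561, 2), 2730) = Add(314721, 2730) = 317451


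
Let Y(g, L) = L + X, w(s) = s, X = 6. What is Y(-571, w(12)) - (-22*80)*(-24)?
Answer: -42222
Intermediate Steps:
Y(g, L) = 6 + L (Y(g, L) = L + 6 = 6 + L)
Y(-571, w(12)) - (-22*80)*(-24) = (6 + 12) - (-22*80)*(-24) = 18 - (-1760)*(-24) = 18 - 1*42240 = 18 - 42240 = -42222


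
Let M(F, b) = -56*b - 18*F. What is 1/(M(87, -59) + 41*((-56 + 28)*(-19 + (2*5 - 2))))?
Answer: 1/14366 ≈ 6.9609e-5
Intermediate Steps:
1/(M(87, -59) + 41*((-56 + 28)*(-19 + (2*5 - 2)))) = 1/((-56*(-59) - 18*87) + 41*((-56 + 28)*(-19 + (2*5 - 2)))) = 1/((3304 - 1566) + 41*(-28*(-19 + (10 - 2)))) = 1/(1738 + 41*(-28*(-19 + 8))) = 1/(1738 + 41*(-28*(-11))) = 1/(1738 + 41*308) = 1/(1738 + 12628) = 1/14366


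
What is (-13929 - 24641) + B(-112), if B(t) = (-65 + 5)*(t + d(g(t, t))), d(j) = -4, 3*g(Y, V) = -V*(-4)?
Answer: -31610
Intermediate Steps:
g(Y, V) = 4*V/3 (g(Y, V) = (-V*(-4))/3 = (4*V)/3 = 4*V/3)
B(t) = 240 - 60*t (B(t) = (-65 + 5)*(t - 4) = -60*(-4 + t) = 240 - 60*t)
(-13929 - 24641) + B(-112) = (-13929 - 24641) + (240 - 60*(-112)) = -38570 + (240 + 6720) = -38570 + 6960 = -31610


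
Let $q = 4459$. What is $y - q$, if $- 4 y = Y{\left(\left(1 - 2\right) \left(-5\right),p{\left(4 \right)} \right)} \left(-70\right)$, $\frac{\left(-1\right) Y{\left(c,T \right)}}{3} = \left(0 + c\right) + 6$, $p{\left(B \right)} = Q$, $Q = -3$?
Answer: $- \frac{10073}{2} \approx -5036.5$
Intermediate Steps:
$p{\left(B \right)} = -3$
$Y{\left(c,T \right)} = -18 - 3 c$ ($Y{\left(c,T \right)} = - 3 \left(\left(0 + c\right) + 6\right) = - 3 \left(c + 6\right) = - 3 \left(6 + c\right) = -18 - 3 c$)
$y = - \frac{1155}{2}$ ($y = - \frac{\left(-18 - 3 \left(1 - 2\right) \left(-5\right)\right) \left(-70\right)}{4} = - \frac{\left(-18 - 3 \left(\left(-1\right) \left(-5\right)\right)\right) \left(-70\right)}{4} = - \frac{\left(-18 - 15\right) \left(-70\right)}{4} = - \frac{\left(-33\right) \left(-70\right)}{4} = \left(- \frac{1}{4}\right) 2310 = - \frac{1155}{2} \approx -577.5$)
$y - q = - \frac{1155}{2} - 4459 = - \frac{10073}{2}$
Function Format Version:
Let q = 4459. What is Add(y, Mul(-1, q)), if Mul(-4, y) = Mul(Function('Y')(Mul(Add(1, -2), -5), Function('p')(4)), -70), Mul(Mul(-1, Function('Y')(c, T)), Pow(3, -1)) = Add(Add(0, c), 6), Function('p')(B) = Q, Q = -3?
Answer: Rational(-10073, 2) ≈ -5036.5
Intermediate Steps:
Function('p')(B) = -3
Function('Y')(c, T) = Add(-18, Mul(-3, c)) (Function('Y')(c, T) = Mul(-3, Add(Add(0, c), 6)) = Mul(-3, Add(c, 6)) = Mul(-3, Add(6, c)) = Add(-18, Mul(-3, c)))
y = Rational(-1155, 2) (y = Mul(Rational(-1, 4), Mul(Add(-18, Mul(-3, Mul(Add(1, -2), -5))), -70)) = Mul(Rational(-1, 4), Mul(Add(-18, Mul(-3, Mul(-1, -5))), -70)) = Mul(Rational(-1, 4), Mul(Add(-18, Mul(-3, 5)), -70)) = Mul(Rational(-1, 4), Mul(Add(-18, -15), -70)) = Mul(Rational(-1, 4), Mul(-33, -70)) = Mul(Rational(-1, 4), 2310) = Rational(-1155, 2) ≈ -577.50)
Add(y, Mul(-1, q)) = Add(Rational(-1155, 2), Mul(-1, 4459)) = Add(Rational(-1155, 2), -4459) = Rational(-10073, 2)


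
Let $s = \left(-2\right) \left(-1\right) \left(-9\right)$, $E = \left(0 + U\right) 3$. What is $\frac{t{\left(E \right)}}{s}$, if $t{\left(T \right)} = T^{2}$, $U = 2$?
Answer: $-2$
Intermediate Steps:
$E = 6$ ($E = \left(0 + 2\right) 3 = 2 \cdot 3 = 6$)
$s = -18$ ($s = 2 \left(-9\right) = -18$)
$\frac{t{\left(E \right)}}{s} = \frac{6^{2}}{-18} = 36 \left(- \frac{1}{18}\right) = -2$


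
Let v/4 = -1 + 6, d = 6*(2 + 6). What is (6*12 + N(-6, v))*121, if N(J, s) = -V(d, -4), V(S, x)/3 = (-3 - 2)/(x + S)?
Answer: 35013/4 ≈ 8753.3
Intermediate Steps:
d = 48 (d = 6*8 = 48)
V(S, x) = -15/(S + x) (V(S, x) = 3*((-3 - 2)/(x + S)) = 3*(-5/(S + x)) = -15/(S + x))
v = 20 (v = 4*(-1 + 6) = 4*5 = 20)
N(J, s) = 15/44 (N(J, s) = -(-15)/(48 - 4) = -(-15)/44 = -1*(-15/44) = 15/44)
(6*12 + N(-6, v))*121 = (6*12 + 15/44)*121 = (72 + 15/44)*121 = (3183/44)*121 = 35013/4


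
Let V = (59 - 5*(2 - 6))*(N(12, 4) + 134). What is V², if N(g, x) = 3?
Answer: 117137329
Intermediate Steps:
V = 10823 (V = (59 - 5*(2 - 6))*(3 + 134) = (59 - 5*(-4))*137 = (59 + 20)*137 = 79*137 = 10823)
V² = 10823² = 117137329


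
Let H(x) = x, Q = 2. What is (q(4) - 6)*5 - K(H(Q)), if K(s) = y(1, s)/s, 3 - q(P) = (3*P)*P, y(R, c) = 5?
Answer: -515/2 ≈ -257.50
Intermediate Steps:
q(P) = 3 - 3*P² (q(P) = 3 - 3*P*P = 3 - 3*P²)
K(s) = 5/s
(q(4) - 6)*5 - K(H(Q)) = ((3 - 3*4²) - 6)*5 - 5/2 = ((3 - 3*16) - 6)*5 - 5/2 = ((3 - 48) - 6)*5 - 1*5/2 = (-45 - 6)*5 - 5/2 = -51*5 - 5/2 = -255 - 5/2 = -515/2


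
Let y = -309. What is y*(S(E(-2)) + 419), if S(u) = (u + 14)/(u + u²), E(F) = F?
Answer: -131325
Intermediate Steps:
S(u) = (14 + u)/(u + u²)
y*(S(E(-2)) + 419) = -309*((14 - 2)/((-2)*(1 - 2)) + 419) = -309*(-½*12/(-1) + 419) = -309*(-½*(-1)*12 + 419) = -309*(6 + 419) = -309*425 = -131325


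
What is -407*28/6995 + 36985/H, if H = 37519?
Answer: -168856449/262445405 ≈ -0.64340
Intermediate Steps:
-407*28/6995 + 36985/H = -407*28/6995 + 36985/37519 = -11396*1/6995 + 36985*(1/37519) = -11396/6995 + 36985/37519 = -168856449/262445405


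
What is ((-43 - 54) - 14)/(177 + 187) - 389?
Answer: -141707/364 ≈ -389.30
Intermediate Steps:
((-43 - 54) - 14)/(177 + 187) - 389 = (-97 - 14)/364 - 389 = -111*1/364 - 389 = -111/364 - 389 = -141707/364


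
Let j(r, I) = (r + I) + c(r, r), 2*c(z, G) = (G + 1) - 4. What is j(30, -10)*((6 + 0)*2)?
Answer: 402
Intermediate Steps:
c(z, G) = -3/2 + G/2 (c(z, G) = ((G + 1) - 4)/2 = ((1 + G) - 4)/2 = (-3 + G)/2 = -3/2 + G/2)
j(r, I) = -3/2 + I + 3*r/2 (j(r, I) = (r + I) + (-3/2 + r/2) = (I + r) + (-3/2 + r/2) = -3/2 + I + 3*r/2)
j(30, -10)*((6 + 0)*2) = (-3/2 - 10 + (3/2)*30)*((6 + 0)*2) = (-3/2 - 10 + 45)*(6*2) = (67/2)*12 = 402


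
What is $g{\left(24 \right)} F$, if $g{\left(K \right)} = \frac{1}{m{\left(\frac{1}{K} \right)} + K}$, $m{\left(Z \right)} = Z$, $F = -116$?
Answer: $- \frac{2784}{577} \approx -4.825$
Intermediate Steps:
$g{\left(K \right)} = \frac{1}{K + \frac{1}{K}}$ ($g{\left(K \right)} = \frac{1}{\frac{1}{K} + K} = \frac{1}{K + \frac{1}{K}}$)
$g{\left(24 \right)} F = \frac{24}{1 + 24^{2}} \left(-116\right) = \frac{24}{1 + 576} \left(-116\right) = \frac{24}{577} \left(-116\right) = - \frac{2784}{577}$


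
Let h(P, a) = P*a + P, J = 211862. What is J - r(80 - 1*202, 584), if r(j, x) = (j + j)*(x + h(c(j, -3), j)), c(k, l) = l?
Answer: 442930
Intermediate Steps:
h(P, a) = P + P*a
r(j, x) = 2*j*(-3 + x - 3*j) (r(j, x) = (j + j)*(x - 3*(1 + j)) = (2*j)*(x + (-3 - 3*j)) = (2*j)*(-3 + x - 3*j) = 2*j*(-3 + x - 3*j))
J - r(80 - 1*202, 584) = 211862 - 2*(80 - 1*202)*(-3 + 584 - 3*(80 - 1*202)) = 211862 - 2*(80 - 202)*(-3 + 584 - 3*(80 - 202)) = 211862 - 2*(-122)*(-3 + 584 - 3*(-122)) = 211862 - 2*(-122)*(-3 + 584 + 366) = 211862 - 2*(-122)*947 = 211862 - 1*(-231068) = 211862 + 231068 = 442930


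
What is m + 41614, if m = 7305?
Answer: 48919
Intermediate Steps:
m + 41614 = 7305 + 41614 = 48919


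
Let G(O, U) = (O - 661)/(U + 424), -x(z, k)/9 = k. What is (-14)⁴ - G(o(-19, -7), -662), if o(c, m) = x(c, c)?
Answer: 653037/17 ≈ 38414.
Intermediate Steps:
x(z, k) = -9*k
o(c, m) = -9*c
G(O, U) = (-661 + O)/(424 + U)
(-14)⁴ - G(o(-19, -7), -662) = (-14)⁴ - (-661 - 9*(-19))/(424 - 662) = 38416 - (-661 + 171)/(-238) = 38416 - (-1)*(-490)/238 = 38416 - 1*35/17 = 38416 - 35/17 = 653037/17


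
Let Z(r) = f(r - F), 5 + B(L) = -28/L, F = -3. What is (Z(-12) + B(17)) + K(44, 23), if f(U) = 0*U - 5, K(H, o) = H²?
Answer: 32714/17 ≈ 1924.4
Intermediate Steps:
B(L) = -5 - 28/L
f(U) = -5 (f(U) = 0 - 5 = -5)
Z(r) = -5
(Z(-12) + B(17)) + K(44, 23) = (-5 + (-5 - 28/17)) + 44² = (-5 + (-5 - 28*1/17)) + 1936 = (-5 + (-5 - 28/17)) + 1936 = (-5 - 113/17) + 1936 = -198/17 + 1936 = 32714/17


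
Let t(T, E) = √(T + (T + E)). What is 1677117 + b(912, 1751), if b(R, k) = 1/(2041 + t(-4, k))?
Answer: 6983411208787/4163938 - √1743/4163938 ≈ 1.6771e+6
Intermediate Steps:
t(T, E) = √(E + 2*T) (t(T, E) = √(T + (E + T)) = √(E + 2*T))
b(R, k) = 1/(2041 + √(-8 + k)) (b(R, k) = 1/(2041 + √(k + 2*(-4))) = 1/(2041 + √(k - 8)) = 1/(2041 + √(-8 + k)))
1677117 + b(912, 1751) = 1677117 + 1/(2041 + √(-8 + 1751)) = 1677117 + 1/(2041 + √1743)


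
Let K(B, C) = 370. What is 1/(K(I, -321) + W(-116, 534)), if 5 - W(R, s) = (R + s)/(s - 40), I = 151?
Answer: 13/4864 ≈ 0.0026727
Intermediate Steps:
W(R, s) = 5 - (R + s)/(-40 + s) (W(R, s) = 5 - (R + s)/(s - 40) = 5 - (R + s)/(-40 + s))
1/(K(I, -321) + W(-116, 534)) = 1/(370 + (-200 - 1*(-116) + 4*534)/(-40 + 534)) = 1/(370 + (-200 + 116 + 2136)/494) = 1/(370 + (1/494)*2052) = 1/(370 + 54/13) = 1/(4864/13) = 13/4864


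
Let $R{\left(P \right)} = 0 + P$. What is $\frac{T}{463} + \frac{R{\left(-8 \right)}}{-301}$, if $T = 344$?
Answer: $\frac{107248}{139363} \approx 0.76956$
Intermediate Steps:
$R{\left(P \right)} = P$
$\frac{T}{463} + \frac{R{\left(-8 \right)}}{-301} = \frac{344}{463} - \frac{8}{-301} = 344 \cdot \frac{1}{463} - - \frac{8}{301} = \frac{344}{463} + \frac{8}{301} = \frac{107248}{139363}$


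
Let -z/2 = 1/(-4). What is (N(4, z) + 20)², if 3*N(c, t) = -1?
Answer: 3481/9 ≈ 386.78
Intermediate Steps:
z = ½ (z = -2/(-4) = -2*(-¼) = ½ ≈ 0.50000)
N(c, t) = -⅓ (N(c, t) = (⅓)*(-1) = -⅓)
(N(4, z) + 20)² = (-⅓ + 20)² = (59/3)² = 3481/9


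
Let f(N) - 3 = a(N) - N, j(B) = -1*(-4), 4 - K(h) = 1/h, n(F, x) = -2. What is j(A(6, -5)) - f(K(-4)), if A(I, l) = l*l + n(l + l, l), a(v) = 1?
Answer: 17/4 ≈ 4.2500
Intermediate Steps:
K(h) = 4 - 1/h
A(I, l) = -2 + l² (A(I, l) = l*l - 2 = l² - 2 = -2 + l²)
j(B) = 4
f(N) = 4 - N (f(N) = 3 + (1 - N) = 4 - N)
j(A(6, -5)) - f(K(-4)) = 4 - (4 - (4 - 1/(-4))) = 4 - (4 - (4 - 1*(-¼))) = 4 - (4 - (4 + ¼)) = 4 - (4 - 1*17/4) = 4 - (4 - 17/4) = 4 - 1*(-¼) = 4 + ¼ = 17/4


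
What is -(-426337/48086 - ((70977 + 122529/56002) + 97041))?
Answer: 113121871242316/673228043 ≈ 1.6803e+5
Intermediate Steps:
-(-426337/48086 - ((70977 + 122529/56002) + 97041)) = -(-426337/48086 - (3974976483/56002 + 97041)) = -(-426337/48086 - 1*9409466565/56002) = -(-426337/48086 - 9409466565/56002) = -1*(-113121871242316/673228043) = 113121871242316/673228043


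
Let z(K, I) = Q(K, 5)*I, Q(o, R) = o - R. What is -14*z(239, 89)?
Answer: -291564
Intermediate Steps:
z(K, I) = I*(-5 + K) (z(K, I) = (K - 1*5)*I = (K - 5)*I = (-5 + K)*I = I*(-5 + K))
-14*z(239, 89) = -1246*(-5 + 239) = -1246*234 = -14*20826 = -291564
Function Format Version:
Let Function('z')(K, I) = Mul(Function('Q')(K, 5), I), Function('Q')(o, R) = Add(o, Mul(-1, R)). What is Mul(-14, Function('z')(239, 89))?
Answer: -291564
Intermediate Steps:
Function('z')(K, I) = Mul(I, Add(-5, K)) (Function('z')(K, I) = Mul(Add(K, Mul(-1, 5)), I) = Mul(Add(K, -5), I) = Mul(Add(-5, K), I) = Mul(I, Add(-5, K)))
Mul(-14, Function('z')(239, 89)) = Mul(-14, Mul(89, Add(-5, 239))) = Mul(-14, Mul(89, 234)) = Mul(-14, 20826) = -291564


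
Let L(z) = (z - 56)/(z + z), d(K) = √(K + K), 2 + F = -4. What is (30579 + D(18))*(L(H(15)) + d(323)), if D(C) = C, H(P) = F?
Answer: 316169/2 + 30597*√646 ≈ 9.3575e+5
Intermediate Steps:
F = -6 (F = -2 - 4 = -6)
d(K) = √2*√K (d(K) = √(2*K) = √2*√K)
H(P) = -6
L(z) = (-56 + z)/(2*z) (L(z) = (-56 + z)/((2*z)) = (-56 + z)*(1/(2*z)) = (-56 + z)/(2*z))
(30579 + D(18))*(L(H(15)) + d(323)) = (30579 + 18)*((½)*(-56 - 6)/(-6) + √2*√323) = 30597*((½)*(-⅙)*(-62) + √646) = 30597*(31/6 + √646) = 316169/2 + 30597*√646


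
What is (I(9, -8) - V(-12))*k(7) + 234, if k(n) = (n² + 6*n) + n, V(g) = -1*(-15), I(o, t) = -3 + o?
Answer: -648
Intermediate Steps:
V(g) = 15
k(n) = n² + 7*n
(I(9, -8) - V(-12))*k(7) + 234 = ((-3 + 9) - 1*15)*(7*(7 + 7)) + 234 = (6 - 15)*(7*14) + 234 = -9*98 + 234 = -882 + 234 = -648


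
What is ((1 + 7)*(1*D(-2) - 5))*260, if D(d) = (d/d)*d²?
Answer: -2080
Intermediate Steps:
D(d) = d² (D(d) = 1*d² = d²)
((1 + 7)*(1*D(-2) - 5))*260 = ((1 + 7)*(1*(-2)² - 5))*260 = (8*(1*4 - 5))*260 = (8*(4 - 5))*260 = (8*(-1))*260 = -8*260 = -2080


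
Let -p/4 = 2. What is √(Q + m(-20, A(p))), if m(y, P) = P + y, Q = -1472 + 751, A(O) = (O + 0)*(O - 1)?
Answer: I*√669 ≈ 25.865*I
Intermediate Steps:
p = -8 (p = -4*2 = -8)
A(O) = O*(-1 + O)
Q = -721
√(Q + m(-20, A(p))) = √(-721 + (-8*(-1 - 8) - 20)) = √(-721 + (-8*(-9) - 20)) = √(-721 + (72 - 20)) = √(-721 + 52) = √(-669) = I*√669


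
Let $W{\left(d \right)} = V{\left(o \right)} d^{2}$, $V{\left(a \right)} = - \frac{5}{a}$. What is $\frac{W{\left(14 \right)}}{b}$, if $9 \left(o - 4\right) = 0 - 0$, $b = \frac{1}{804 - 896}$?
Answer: $22540$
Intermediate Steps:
$b = - \frac{1}{92}$ ($b = \frac{1}{-92} = - \frac{1}{92} \approx -0.01087$)
$o = 4$ ($o = 4 + \frac{0 - 0}{9} = 4 + \frac{0 + 0}{9} = 4 + \frac{1}{9} \cdot 0 = 4 + 0 = 4$)
$W{\left(d \right)} = - \frac{5 d^{2}}{4}$ ($W{\left(d \right)} = - \frac{5}{4} d^{2} = \left(-5\right) \frac{1}{4} d^{2} = - \frac{5 d^{2}}{4}$)
$\frac{W{\left(14 \right)}}{b} = \frac{\left(- \frac{5}{4}\right) 14^{2}}{- \frac{1}{92}} = \left(- \frac{5}{4}\right) 196 \left(-92\right) = \left(-245\right) \left(-92\right) = 22540$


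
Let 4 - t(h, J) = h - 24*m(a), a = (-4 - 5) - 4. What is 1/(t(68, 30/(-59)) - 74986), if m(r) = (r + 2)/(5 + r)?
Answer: -1/75017 ≈ -1.3330e-5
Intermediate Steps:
a = -13 (a = -9 - 4 = -13)
m(r) = (2 + r)/(5 + r)
t(h, J) = 37 - h (t(h, J) = 4 - (h - 24*(2 - 13)/(5 - 13)) = 4 - (h - 24*-11/(-8)) = 4 - (h - 24*(-⅛*(-11))) = 4 - (h - 24*11/8) = 4 - (h - 1*33) = 4 - (h - 33) = 4 - (-33 + h) = 4 + (33 - h) = 37 - h)
1/(t(68, 30/(-59)) - 74986) = 1/((37 - 1*68) - 74986) = 1/((37 - 68) - 74986) = 1/(-31 - 74986) = 1/(-75017) = -1/75017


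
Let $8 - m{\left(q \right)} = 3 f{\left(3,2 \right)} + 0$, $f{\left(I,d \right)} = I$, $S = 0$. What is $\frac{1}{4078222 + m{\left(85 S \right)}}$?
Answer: $\frac{1}{4078221} \approx 2.452 \cdot 10^{-7}$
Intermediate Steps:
$m{\left(q \right)} = -1$ ($m{\left(q \right)} = 8 - \left(3 \cdot 3 + 0\right) = 8 - \left(9 + 0\right) = 8 - 9 = -1$)
$\frac{1}{4078222 + m{\left(85 S \right)}} = \frac{1}{4078222 - 1} = \frac{1}{4078221}$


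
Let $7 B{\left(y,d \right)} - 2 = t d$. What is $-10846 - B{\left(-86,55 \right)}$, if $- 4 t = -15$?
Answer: $- \frac{43503}{4} \approx -10876.0$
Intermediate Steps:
$t = \frac{15}{4}$ ($t = \left(- \frac{1}{4}\right) \left(-15\right) = \frac{15}{4} \approx 3.75$)
$B{\left(y,d \right)} = \frac{2}{7} + \frac{15 d}{28}$ ($B{\left(y,d \right)} = \frac{2}{7} + \frac{\frac{15}{4} d}{7} = \frac{2}{7} + \frac{15 d}{28}$)
$-10846 - B{\left(-86,55 \right)} = -10846 - \left(\frac{2}{7} + \frac{15}{28} \cdot 55\right) = -10846 - \left(\frac{2}{7} + \frac{825}{28}\right) = -10846 - \frac{119}{4} = - \frac{43503}{4}$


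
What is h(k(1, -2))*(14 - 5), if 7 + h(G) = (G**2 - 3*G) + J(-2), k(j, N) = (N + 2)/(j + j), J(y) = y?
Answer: -81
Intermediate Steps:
k(j, N) = (2 + N)/(2*j) (k(j, N) = (2 + N)/((2*j)) = (2 + N)*(1/(2*j)) = (2 + N)/(2*j))
h(G) = -9 + G**2 - 3*G (h(G) = -7 + ((G**2 - 3*G) - 2) = -7 + (-2 + G**2 - 3*G) = -9 + G**2 - 3*G)
h(k(1, -2))*(14 - 5) = (-9 + ((1/2)*(2 - 2)/1)**2 - 3*(2 - 2)/(2*1))*(14 - 5) = (-9 + ((1/2)*1*0)**2 - 3*0/2)*9 = (-9 + 0**2 - 3*0)*9 = (-9 + 0 + 0)*9 = -9*9 = -81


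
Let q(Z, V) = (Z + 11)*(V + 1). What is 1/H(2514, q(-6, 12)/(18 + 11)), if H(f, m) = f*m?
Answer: 29/163410 ≈ 0.00017747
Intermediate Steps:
q(Z, V) = (1 + V)*(11 + Z) (q(Z, V) = (11 + Z)*(1 + V) = (1 + V)*(11 + Z))
1/H(2514, q(-6, 12)/(18 + 11)) = 1/(2514*((11 - 6 + 11*12 + 12*(-6))/(18 + 11))) = 1/(2514*((11 - 6 + 132 - 72)/29)) = 1/(2514*(65*(1/29))) = 1/(2514*(65/29)) = 1/(163410/29) = 29/163410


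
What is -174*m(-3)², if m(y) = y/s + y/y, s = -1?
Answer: -2784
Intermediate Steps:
m(y) = 1 - y (m(y) = y/(-1) + y/y = y*(-1) + 1 = -y + 1 = 1 - y)
-174*m(-3)² = -174*(1 - 1*(-3))² = -174*(1 + 3)² = -174*4² = -174*16 = -2784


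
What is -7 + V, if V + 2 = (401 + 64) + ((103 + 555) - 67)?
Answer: 1047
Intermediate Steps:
V = 1054 (V = -2 + ((401 + 64) + ((103 + 555) - 67)) = -2 + (465 + (658 - 67)) = -2 + (465 + 591) = -2 + 1056 = 1054)
-7 + V = -7 + 1054 = 1047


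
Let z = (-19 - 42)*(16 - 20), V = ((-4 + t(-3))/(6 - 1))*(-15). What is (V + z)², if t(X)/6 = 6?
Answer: 21904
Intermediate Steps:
t(X) = 36 (t(X) = 6*6 = 36)
V = -96 (V = ((-4 + 36)/(6 - 1))*(-15) = (32/5)*(-15) = -96)
z = 244 (z = -61*(-4) = 244)
(V + z)² = (-96 + 244)² = 148² = 21904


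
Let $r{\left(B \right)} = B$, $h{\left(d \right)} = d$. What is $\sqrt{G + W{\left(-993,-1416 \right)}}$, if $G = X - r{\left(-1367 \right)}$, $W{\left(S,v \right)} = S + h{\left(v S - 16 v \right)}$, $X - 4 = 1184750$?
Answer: $4 \sqrt{163367} \approx 1616.7$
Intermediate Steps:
$X = 1184754$ ($X = 4 + 1184750 = 1184754$)
$W{\left(S,v \right)} = S - 16 v + S v$ ($W{\left(S,v \right)} = S + \left(v S - 16 v\right) = S + \left(S v - 16 v\right) = S + \left(- 16 v + S v\right) = S - 16 v + S v$)
$G = 1186121$ ($G = 1184754 - -1367 = 1184754 + 1367 = 1186121$)
$\sqrt{G + W{\left(-993,-1416 \right)}} = \sqrt{1186121 - \left(993 + 1416 \left(-16 - 993\right)\right)} = \sqrt{1186121 - -1427751} = \sqrt{1186121 + \left(-993 + 1428744\right)} = \sqrt{1186121 + 1427751} = \sqrt{2613872} = 4 \sqrt{163367}$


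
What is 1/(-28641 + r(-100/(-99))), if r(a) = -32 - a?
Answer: -99/2838727 ≈ -3.4875e-5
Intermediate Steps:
1/(-28641 + r(-100/(-99))) = 1/(-28641 + (-32 - (-100)/(-99))) = 1/(-28641 + (-32 - (-100)*(-1)/99)) = 1/(-28641 + (-32 - 1*100/99)) = 1/(-28641 + (-32 - 100/99)) = 1/(-28641 - 3268/99) = 1/(-2838727/99) = -99/2838727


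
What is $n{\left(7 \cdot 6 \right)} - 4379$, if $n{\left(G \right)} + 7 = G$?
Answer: $-4344$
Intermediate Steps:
$n{\left(G \right)} = -7 + G$
$n{\left(7 \cdot 6 \right)} - 4379 = \left(-7 + 7 \cdot 6\right) - 4379 = \left(-7 + 42\right) - 4379 = 35 - 4379 = -4344$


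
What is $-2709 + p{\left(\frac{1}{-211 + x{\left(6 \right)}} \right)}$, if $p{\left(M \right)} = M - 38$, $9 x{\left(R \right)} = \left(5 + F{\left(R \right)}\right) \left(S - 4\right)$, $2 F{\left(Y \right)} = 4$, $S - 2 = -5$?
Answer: $- \frac{5351165}{1948} \approx -2747.0$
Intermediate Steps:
$S = -3$ ($S = 2 - 5 = -3$)
$F{\left(Y \right)} = 2$ ($F{\left(Y \right)} = \frac{1}{2} \cdot 4 = 2$)
$x{\left(R \right)} = - \frac{49}{9}$ ($x{\left(R \right)} = \frac{\left(5 + 2\right) \left(-3 - 4\right)}{9} = \frac{7 \left(-7\right)}{9} = \frac{1}{9} \left(-49\right) = - \frac{49}{9}$)
$p{\left(M \right)} = -38 + M$
$-2709 + p{\left(\frac{1}{-211 + x{\left(6 \right)}} \right)} = -2709 - \left(38 - \frac{1}{-211 - \frac{49}{9}}\right) = -2709 - \left(38 - \frac{1}{- \frac{1948}{9}}\right) = -2709 - \frac{74033}{1948} = - \frac{5351165}{1948}$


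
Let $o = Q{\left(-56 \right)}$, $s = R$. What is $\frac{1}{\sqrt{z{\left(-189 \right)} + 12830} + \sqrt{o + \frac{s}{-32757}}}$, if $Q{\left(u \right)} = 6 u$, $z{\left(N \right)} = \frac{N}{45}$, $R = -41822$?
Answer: $\frac{163785}{32757 \sqrt{320645} + 5 i \sqrt{359165109210}} \approx 0.0086054 - 0.0013902 i$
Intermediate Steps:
$s = -41822$
$z{\left(N \right)} = \frac{N}{45}$ ($z{\left(N \right)} = N \frac{1}{45} = \frac{N}{45}$)
$o = -336$ ($o = 6 \left(-56\right) = -336$)
$\frac{1}{\sqrt{z{\left(-189 \right)} + 12830} + \sqrt{o + \frac{s}{-32757}}} = \frac{1}{\sqrt{\frac{1}{45} \left(-189\right) + 12830} + \sqrt{-336 - \frac{41822}{-32757}}} = \frac{1}{\sqrt{- \frac{21}{5} + 12830} + \sqrt{-336 - - \frac{41822}{32757}}} = \frac{1}{\sqrt{\frac{64129}{5}} + \sqrt{-336 + \frac{41822}{32757}}} = \frac{1}{\frac{\sqrt{320645}}{5} + \sqrt{- \frac{10964530}{32757}}} = \frac{1}{\frac{\sqrt{320645}}{5} + \frac{i \sqrt{359165109210}}{32757}}$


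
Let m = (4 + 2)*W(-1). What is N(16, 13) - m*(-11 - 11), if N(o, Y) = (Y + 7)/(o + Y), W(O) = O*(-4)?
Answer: 15332/29 ≈ 528.69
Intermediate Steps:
W(O) = -4*O
m = 24 (m = (4 + 2)*(-4*(-1)) = 6*4 = 24)
N(o, Y) = (7 + Y)/(Y + o)
N(16, 13) - m*(-11 - 11) = (7 + 13)/(13 + 16) - 24*(-11 - 11) = 20/29 - 24*(-22) = (1/29)*20 - 1*(-528) = 20/29 + 528 = 15332/29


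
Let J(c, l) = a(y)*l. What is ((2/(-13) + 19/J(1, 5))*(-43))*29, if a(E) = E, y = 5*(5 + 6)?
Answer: 377841/3575 ≈ 105.69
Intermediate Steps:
y = 55 (y = 5*11 = 55)
J(c, l) = 55*l
((2/(-13) + 19/J(1, 5))*(-43))*29 = ((2/(-13) + 19/((55*5)))*(-43))*29 = ((2*(-1/13) + 19/275)*(-43))*29 = ((-2/13 + 19*(1/275))*(-43))*29 = ((-2/13 + 19/275)*(-43))*29 = -303/3575*(-43)*29 = (13029/3575)*29 = 377841/3575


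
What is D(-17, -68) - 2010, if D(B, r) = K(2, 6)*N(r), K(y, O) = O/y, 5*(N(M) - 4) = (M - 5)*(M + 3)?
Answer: 849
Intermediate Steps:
N(M) = 4 + (-5 + M)*(3 + M)/5 (N(M) = 4 + ((M - 5)*(M + 3))/5 = 4 + ((-5 + M)*(3 + M))/5 = 4 + (-5 + M)*(3 + M)/5)
D(B, r) = 3 - 6*r/5 + 3*r²/5 (D(B, r) = (6/2)*(1 - 2*r/5 + r²/5) = (6*(½))*(1 - 2*r/5 + r²/5) = 3*(1 - 2*r/5 + r²/5) = 3 - 6*r/5 + 3*r²/5)
D(-17, -68) - 2010 = (3 - 6/5*(-68) + (⅗)*(-68)²) - 2010 = (3 + 408/5 + (⅗)*4624) - 2010 = (3 + 408/5 + 13872/5) - 2010 = 2859 - 2010 = 849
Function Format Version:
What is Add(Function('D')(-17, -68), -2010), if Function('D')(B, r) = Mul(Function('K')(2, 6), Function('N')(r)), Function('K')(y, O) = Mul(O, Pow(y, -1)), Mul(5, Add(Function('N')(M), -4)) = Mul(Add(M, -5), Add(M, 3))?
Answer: 849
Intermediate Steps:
Function('N')(M) = Add(4, Mul(Rational(1, 5), Add(-5, M), Add(3, M))) (Function('N')(M) = Add(4, Mul(Rational(1, 5), Mul(Add(M, -5), Add(M, 3)))) = Add(4, Mul(Rational(1, 5), Mul(Add(-5, M), Add(3, M)))) = Add(4, Mul(Rational(1, 5), Add(-5, M), Add(3, M))))
Function('D')(B, r) = Add(3, Mul(Rational(-6, 5), r), Mul(Rational(3, 5), Pow(r, 2))) (Function('D')(B, r) = Mul(Mul(6, Pow(2, -1)), Add(1, Mul(Rational(-2, 5), r), Mul(Rational(1, 5), Pow(r, 2)))) = Mul(Mul(6, Rational(1, 2)), Add(1, Mul(Rational(-2, 5), r), Mul(Rational(1, 5), Pow(r, 2)))) = Mul(3, Add(1, Mul(Rational(-2, 5), r), Mul(Rational(1, 5), Pow(r, 2)))) = Add(3, Mul(Rational(-6, 5), r), Mul(Rational(3, 5), Pow(r, 2))))
Add(Function('D')(-17, -68), -2010) = Add(Add(3, Mul(Rational(-6, 5), -68), Mul(Rational(3, 5), Pow(-68, 2))), -2010) = Add(Add(3, Rational(408, 5), Mul(Rational(3, 5), 4624)), -2010) = Add(Add(3, Rational(408, 5), Rational(13872, 5)), -2010) = Add(2859, -2010) = 849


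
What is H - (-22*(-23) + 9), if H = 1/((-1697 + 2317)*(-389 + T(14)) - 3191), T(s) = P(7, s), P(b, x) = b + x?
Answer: -119145766/231351 ≈ -515.00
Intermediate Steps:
T(s) = 7 + s
H = -1/231351 (H = 1/((-1697 + 2317)*(-389 + (7 + 14)) - 3191) = 1/(620*(-389 + 21) - 3191) = 1/(620*(-368) - 3191) = 1/(-228160 - 3191) = 1/(-231351) = -1/231351 ≈ -4.3224e-6)
H - (-22*(-23) + 9) = -1/231351 - (-22*(-23) + 9) = -1/231351 - (506 + 9) = -1/231351 - 1*515 = -1/231351 - 515 = -119145766/231351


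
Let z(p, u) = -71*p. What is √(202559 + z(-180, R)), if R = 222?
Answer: √215339 ≈ 464.05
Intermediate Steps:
√(202559 + z(-180, R)) = √(202559 - 71*(-180)) = √(202559 + 12780) = √215339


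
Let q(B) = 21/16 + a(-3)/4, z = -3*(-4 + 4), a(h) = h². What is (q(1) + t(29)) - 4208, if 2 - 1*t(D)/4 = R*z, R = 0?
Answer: -67143/16 ≈ -4196.4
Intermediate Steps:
z = 0 (z = -3*0 = 0)
q(B) = 57/16 (q(B) = 21/16 + (-3)²/4 = 21*(1/16) + 9*(¼) = 21/16 + 9/4 = 57/16)
t(D) = 8 (t(D) = 8 - 0*0 = 8 - 4*0 = 8 + 0 = 8)
(q(1) + t(29)) - 4208 = (57/16 + 8) - 4208 = 185/16 - 4208 = -67143/16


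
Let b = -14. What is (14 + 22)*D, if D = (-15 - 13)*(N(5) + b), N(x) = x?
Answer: 9072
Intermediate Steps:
D = 252 (D = (-15 - 13)*(5 - 14) = -28*(-9) = 252)
(14 + 22)*D = (14 + 22)*252 = 36*252 = 9072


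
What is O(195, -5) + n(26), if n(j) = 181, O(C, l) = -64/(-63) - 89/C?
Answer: 743486/4095 ≈ 181.56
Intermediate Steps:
O(C, l) = 64/63 - 89/C (O(C, l) = -64*(-1/63) - 89/C = 64/63 - 89/C)
O(195, -5) + n(26) = (64/63 - 89/195) + 181 = 2291/4095 + 181 = 743486/4095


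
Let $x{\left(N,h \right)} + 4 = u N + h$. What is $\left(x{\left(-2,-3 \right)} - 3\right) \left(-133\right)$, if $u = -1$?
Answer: $1064$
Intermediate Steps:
$x{\left(N,h \right)} = -4 + h - N$ ($x{\left(N,h \right)} = -4 - \left(N - h\right) = -4 + h - N$)
$\left(x{\left(-2,-3 \right)} - 3\right) \left(-133\right) = \left(\left(-4 - 3 - -2\right) - 3\right) \left(-133\right) = \left(\left(-4 - 3 + 2\right) - 3\right) \left(-133\right) = \left(-5 - 3\right) \left(-133\right) = \left(-8\right) \left(-133\right) = 1064$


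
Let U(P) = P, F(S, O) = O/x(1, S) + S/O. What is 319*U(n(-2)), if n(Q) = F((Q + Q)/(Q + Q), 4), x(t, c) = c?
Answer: 5423/4 ≈ 1355.8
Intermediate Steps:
F(S, O) = O/S + S/O
n(Q) = 17/4 (n(Q) = 4/(((Q + Q)/(Q + Q))) + ((Q + Q)/(Q + Q))/4 = 4/(((2*Q)/((2*Q)))) + ((2*Q)/((2*Q)))*(¼) = 4/(((2*Q)*(1/(2*Q)))) + ((2*Q)*(1/(2*Q)))*(¼) = 4/1 + 1*(¼) = 4*1 + ¼ = 4 + ¼ = 17/4)
319*U(n(-2)) = 319*(17/4) = 5423/4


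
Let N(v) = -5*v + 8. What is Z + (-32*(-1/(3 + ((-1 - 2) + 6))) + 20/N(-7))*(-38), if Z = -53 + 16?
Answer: -33197/129 ≈ -257.34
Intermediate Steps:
N(v) = 8 - 5*v
Z = -37
Z + (-32*(-1/(3 + ((-1 - 2) + 6))) + 20/N(-7))*(-38) = -37 + (-32*(-1/(3 + ((-1 - 2) + 6))) + 20/(8 - 5*(-7)))*(-38) = -37 + (-32*(-1/(3 + (-3 + 6))) + 20/(8 + 35))*(-38) = -37 + (-32*(-1/(3 + 3)) + 20/43)*(-38) = -37 + (-32/((-1*6)) + 20*(1/43))*(-38) = -37 + (-32/(-6) + 20/43)*(-38) = -37 + (-32*(-⅙) + 20/43)*(-38) = -37 + (16/3 + 20/43)*(-38) = -37 + (748/129)*(-38) = -37 - 28424/129 = -33197/129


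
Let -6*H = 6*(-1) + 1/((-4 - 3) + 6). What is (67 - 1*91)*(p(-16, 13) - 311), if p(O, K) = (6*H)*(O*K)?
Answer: 42408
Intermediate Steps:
H = 7/6 (H = -(6*(-1) + 1/((-4 - 3) + 6))/6 = -(-6 + 1/(-7 + 6))/6 = -(-6 + 1/(-1))/6 = -(-6 - 1)/6 = -⅙*(-7) = 7/6 ≈ 1.1667)
p(O, K) = 7*K*O (p(O, K) = (6*(7/6))*(O*K) = 7*(K*O) = 7*K*O)
(67 - 1*91)*(p(-16, 13) - 311) = (67 - 1*91)*(7*13*(-16) - 311) = (67 - 91)*(-1456 - 311) = -24*(-1767) = 42408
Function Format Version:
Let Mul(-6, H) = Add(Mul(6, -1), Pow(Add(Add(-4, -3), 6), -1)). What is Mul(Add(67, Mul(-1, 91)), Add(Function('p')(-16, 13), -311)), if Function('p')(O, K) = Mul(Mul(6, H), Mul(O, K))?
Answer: 42408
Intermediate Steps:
H = Rational(7, 6) (H = Mul(Rational(-1, 6), Add(Mul(6, -1), Pow(Add(Add(-4, -3), 6), -1))) = Mul(Rational(-1, 6), Add(-6, Pow(Add(-7, 6), -1))) = Mul(Rational(-1, 6), Add(-6, Pow(-1, -1))) = Mul(Rational(-1, 6), Add(-6, -1)) = Mul(Rational(-1, 6), -7) = Rational(7, 6) ≈ 1.1667)
Function('p')(O, K) = Mul(7, K, O) (Function('p')(O, K) = Mul(Mul(6, Rational(7, 6)), Mul(O, K)) = Mul(7, Mul(K, O)) = Mul(7, K, O))
Mul(Add(67, Mul(-1, 91)), Add(Function('p')(-16, 13), -311)) = Mul(Add(67, Mul(-1, 91)), Add(Mul(7, 13, -16), -311)) = Mul(Add(67, -91), Add(-1456, -311)) = Mul(-24, -1767) = 42408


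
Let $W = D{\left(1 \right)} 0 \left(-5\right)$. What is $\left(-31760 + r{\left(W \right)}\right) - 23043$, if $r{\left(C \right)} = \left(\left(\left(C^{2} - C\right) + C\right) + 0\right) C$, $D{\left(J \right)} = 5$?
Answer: $-54803$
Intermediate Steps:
$W = 0$ ($W = 5 \cdot 0 \left(-5\right) = 0 \left(-5\right) = 0$)
$r{\left(C \right)} = C^{3}$ ($r{\left(C \right)} = \left(C^{2} + 0\right) C = C^{2} C = C^{3}$)
$\left(-31760 + r{\left(W \right)}\right) - 23043 = \left(-31760 + 0^{3}\right) - 23043 = \left(-31760 + 0\right) - 23043 = -31760 - 23043 = -54803$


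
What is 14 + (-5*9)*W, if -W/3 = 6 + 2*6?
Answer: 2444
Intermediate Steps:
W = -54 (W = -3*(6 + 2*6) = -3*(6 + 12) = -3*18 = -54)
14 + (-5*9)*W = 14 - 5*9*(-54) = 14 - 45*(-54) = 14 + 2430 = 2444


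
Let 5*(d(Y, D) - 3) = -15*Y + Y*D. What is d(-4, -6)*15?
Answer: 297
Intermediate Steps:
d(Y, D) = 3 - 3*Y + D*Y/5 (d(Y, D) = 3 + (-15*Y + Y*D)/5 = 3 + (-15*Y + D*Y)/5 = 3 + (-3*Y + D*Y/5) = 3 - 3*Y + D*Y/5)
d(-4, -6)*15 = (3 - 3*(-4) + (1/5)*(-6)*(-4))*15 = (3 + 12 + 24/5)*15 = (99/5)*15 = 297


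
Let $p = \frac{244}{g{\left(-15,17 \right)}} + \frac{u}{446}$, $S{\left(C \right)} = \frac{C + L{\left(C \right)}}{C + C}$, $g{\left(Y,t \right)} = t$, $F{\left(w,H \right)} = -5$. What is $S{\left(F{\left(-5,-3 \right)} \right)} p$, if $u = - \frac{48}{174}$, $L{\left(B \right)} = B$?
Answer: $\frac{1577880}{109939} \approx 14.352$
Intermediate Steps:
$u = - \frac{8}{29}$ ($u = \left(-48\right) \frac{1}{174} = - \frac{8}{29} \approx -0.27586$)
$S{\left(C \right)} = 1$ ($S{\left(C \right)} = \frac{C + C}{C + C} = \frac{2 C}{2 C} = 2 C \frac{1}{2 C} = 1$)
$p = \frac{1577880}{109939}$ ($p = \frac{244}{17} - \frac{8}{29 \cdot 446} = 244 \cdot \frac{1}{17} - \frac{4}{6467} = \frac{244}{17} - \frac{4}{6467} = \frac{1577880}{109939} \approx 14.352$)
$S{\left(F{\left(-5,-3 \right)} \right)} p = 1 \cdot \frac{1577880}{109939} = \frac{1577880}{109939}$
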